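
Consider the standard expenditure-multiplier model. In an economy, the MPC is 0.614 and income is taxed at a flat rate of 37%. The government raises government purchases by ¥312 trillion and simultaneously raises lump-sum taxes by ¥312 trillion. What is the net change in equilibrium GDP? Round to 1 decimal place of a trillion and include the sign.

+¥196.4 trillion

Expenditure multiplier = 1/(1 − c(1−t)) = 1/(1 − 0.614×0.63) = 1/0.61318 ≈ 1.631.
ΔG contributes k·ΔG = (+¥312 trillion) / 0.61318 ≈ +¥508.8 trillion.
ΔT of +¥312 trillion changes first-round spending by −c·ΔT = −¥191.568 trillion, contributing k·(−c·ΔT) = (−¥191.568 trillion) / 0.61318 ≈ −¥312.4 trillion.
Net ΔY = k(ΔG − c·ΔT) = (+¥120.432 trillion) / 0.61318 ≈ +¥196.4 trillion.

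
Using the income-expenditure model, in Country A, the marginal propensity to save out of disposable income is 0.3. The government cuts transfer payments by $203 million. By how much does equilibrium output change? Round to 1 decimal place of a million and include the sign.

MPC = 1 − MPS = 1 − 0.3 = 0.7.
The transfer change shifts disposable income by −$203 million, so first-round consumption changes by c·ΔTR = 0.7 × (−$203 million) = −$142.1 million.
Expenditure multiplier = 1/(1 − MPC) = 1/(1 − 0.7) = 1/0.3 ≈ 3.333.
The transfer multiplier is c × k ≈ 2.333, so ΔY = k × (c·ΔTR) = (−$142.1 million) / 0.3 ≈ −$473.7 million.

−$473.7 million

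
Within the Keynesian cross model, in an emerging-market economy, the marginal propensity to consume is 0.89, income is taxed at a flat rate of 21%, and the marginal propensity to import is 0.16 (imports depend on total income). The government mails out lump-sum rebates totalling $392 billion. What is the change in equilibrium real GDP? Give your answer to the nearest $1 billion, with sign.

+$764 billion

A lump-sum tax change of −$392 billion shifts disposable income by +$392 billion; first-round consumption changes by −c × ΔT = −0.89 × (−$392 billion) = +$348.88 billion.
Expenditure multiplier = 1/(1 − c(1−t) + m) = 1/(1 − 0.89×0.79 + 0.16) = 1/0.4569 ≈ 2.189.
The tax multiplier is −c × k ≈ −1.948, so ΔY = k × (−c·ΔT) = (+$348.88 billion) / 0.4569 ≈ +$764 billion.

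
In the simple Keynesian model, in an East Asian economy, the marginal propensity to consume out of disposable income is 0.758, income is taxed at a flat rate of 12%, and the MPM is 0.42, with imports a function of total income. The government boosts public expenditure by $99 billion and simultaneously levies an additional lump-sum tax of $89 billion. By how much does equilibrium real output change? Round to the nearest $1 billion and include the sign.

+$42 billion

Expenditure multiplier = 1/(1 − c(1−t) + m) = 1/(1 − 0.758×0.88 + 0.42) = 1/0.75296 ≈ 1.328.
ΔG contributes k·ΔG = (+$99 billion) / 0.75296 ≈ +$131.5 billion.
ΔT of +$89 billion changes first-round spending by −c·ΔT = −$67.462 billion, contributing k·(−c·ΔT) = (−$67.462 billion) / 0.75296 ≈ −$89.6 billion.
Net ΔY = k(ΔG − c·ΔT) = (+$31.538 billion) / 0.75296 ≈ +$42 billion.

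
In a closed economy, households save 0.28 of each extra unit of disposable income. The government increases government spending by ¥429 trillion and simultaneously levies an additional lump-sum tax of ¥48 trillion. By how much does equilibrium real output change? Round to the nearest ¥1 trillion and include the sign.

MPC = 1 − MPS = 1 − 0.28 = 0.72.
Expenditure multiplier = 1/(1 − MPC) = 1/(1 − 0.72) = 1/0.28 ≈ 3.571.
ΔG contributes k·ΔG = (+¥429 trillion) / 0.28 ≈ +¥1,532.1 trillion.
ΔT of +¥48 trillion changes first-round spending by −c·ΔT = −¥34.56 trillion, contributing k·(−c·ΔT) = (−¥34.56 trillion) / 0.28 ≈ −¥123.4 trillion.
Net ΔY = k(ΔG − c·ΔT) = (+¥394.44 trillion) / 0.28 ≈ +¥1,409 trillion.

+¥1,409 trillion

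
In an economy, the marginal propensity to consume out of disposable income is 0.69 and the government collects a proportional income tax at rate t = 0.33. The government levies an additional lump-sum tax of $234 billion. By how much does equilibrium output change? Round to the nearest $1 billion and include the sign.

A lump-sum tax change of +$234 billion shifts disposable income by −$234 billion; first-round consumption changes by −c × ΔT = −0.69 × (+$234 billion) = −$161.46 billion.
Expenditure multiplier = 1/(1 − c(1−t)) = 1/(1 − 0.69×0.67) = 1/0.5377 ≈ 1.86.
The tax multiplier is −c × k ≈ −1.283, so ΔY = k × (−c·ΔT) = (−$161.46 billion) / 0.5377 ≈ −$300 billion.

−$300 billion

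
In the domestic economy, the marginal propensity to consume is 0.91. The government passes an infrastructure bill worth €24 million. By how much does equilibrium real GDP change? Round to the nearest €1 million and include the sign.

Government-spending multiplier = 1/(1 − MPC) = 1/(1 − 0.91) = 1/0.09 ≈ 11.111.
ΔY = k × ΔG = (+€24 million) / 0.09 ≈ +€267 million.

+€267 million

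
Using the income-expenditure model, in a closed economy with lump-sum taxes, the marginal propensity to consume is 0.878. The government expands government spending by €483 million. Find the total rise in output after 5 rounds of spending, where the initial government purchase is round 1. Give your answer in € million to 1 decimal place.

€1,893.4 million

Round 1 adds ΔG = €483 million; each later round is MPC = 0.878 times the previous.
After 5 rounds: 483 + 424.074 + 372.336972 + 326.911861416 + 287.028614323248 = ΔG·(1 − c^5)/(1 − c) = 483 × (1 − 0.521762160198368)/0.122 ≈ €1,893.4 million.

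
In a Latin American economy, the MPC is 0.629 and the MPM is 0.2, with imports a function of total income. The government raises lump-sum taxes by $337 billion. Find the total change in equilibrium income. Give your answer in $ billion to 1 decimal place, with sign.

A lump-sum tax change of +$337 billion shifts disposable income by −$337 billion; first-round consumption changes by −c × ΔT = −0.629 × (+$337 billion) = −$211.973 billion.
Expenditure multiplier = 1/(1 − c + m) = 1/(1 − 0.629 + 0.2) = 1/0.571 ≈ 1.751.
The tax multiplier is −c × k ≈ −1.102, so ΔY = k × (−c·ΔT) = (−$211.973 billion) / 0.571 ≈ −$371.2 billion.

−$371.2 billion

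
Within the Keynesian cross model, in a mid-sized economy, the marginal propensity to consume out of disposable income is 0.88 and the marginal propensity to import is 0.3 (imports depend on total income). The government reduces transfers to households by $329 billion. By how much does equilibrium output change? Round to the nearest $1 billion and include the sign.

−$689 billion

The transfer change shifts disposable income by −$329 billion, so first-round consumption changes by c·ΔTR = 0.88 × (−$329 billion) = −$289.52 billion.
Expenditure multiplier = 1/(1 − c + m) = 1/(1 − 0.88 + 0.3) = 1/0.42 ≈ 2.381.
The transfer multiplier is c × k ≈ 2.095, so ΔY = k × (c·ΔTR) = (−$289.52 billion) / 0.42 ≈ −$689 billion.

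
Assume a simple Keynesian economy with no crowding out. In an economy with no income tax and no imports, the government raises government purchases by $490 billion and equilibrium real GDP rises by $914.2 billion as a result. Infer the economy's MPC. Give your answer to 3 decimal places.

0.464

Implied spending multiplier k = ΔY/ΔG = 914.2/490 ≈ 1.8657.
Since k = 1/(1 − MPC), MPC = 1 − 1/k = 1 − ΔG/ΔY = 1 − 490/914.2 ≈ 0.464.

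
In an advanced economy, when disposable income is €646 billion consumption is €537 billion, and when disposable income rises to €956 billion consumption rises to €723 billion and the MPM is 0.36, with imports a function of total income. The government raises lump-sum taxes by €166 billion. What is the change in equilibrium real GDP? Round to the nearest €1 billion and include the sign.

MPC = ΔC/ΔYd = (723 − 537)/(956 − 646) = 186/310 = 0.6.
A lump-sum tax change of +€166 billion shifts disposable income by −€166 billion; first-round consumption changes by −c × ΔT = −0.6 × (+€166 billion) = −€99.6 billion.
Expenditure multiplier = 1/(1 − c + m) = 1/(1 − 0.6 + 0.36) = 1/0.76 ≈ 1.316.
The tax multiplier is −c × k ≈ −0.789, so ΔY = k × (−c·ΔT) = (−€99.6 billion) / 0.76 ≈ −€131 billion.

−€131 billion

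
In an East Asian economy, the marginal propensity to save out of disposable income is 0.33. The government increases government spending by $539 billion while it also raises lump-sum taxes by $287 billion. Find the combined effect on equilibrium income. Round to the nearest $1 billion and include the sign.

MPC = 1 − MPS = 1 − 0.33 = 0.67.
Expenditure multiplier = 1/(1 − MPC) = 1/(1 − 0.67) = 1/0.33 ≈ 3.03.
ΔG contributes k·ΔG = (+$539 billion) / 0.33 ≈ +$1,633.3 billion.
ΔT of +$287 billion changes first-round spending by −c·ΔT = −$192.29 billion, contributing k·(−c·ΔT) = (−$192.29 billion) / 0.33 ≈ −$582.7 billion.
Net ΔY = k(ΔG − c·ΔT) = (+$346.71 billion) / 0.33 ≈ +$1,051 billion.

+$1,051 billion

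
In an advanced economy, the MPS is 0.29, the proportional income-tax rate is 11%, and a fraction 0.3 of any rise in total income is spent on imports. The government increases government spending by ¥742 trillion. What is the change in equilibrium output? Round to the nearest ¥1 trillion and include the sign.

+¥1,111 trillion

MPC = 1 − MPS = 1 − 0.29 = 0.71.
Spending multiplier = 1/(1 − c(1−t) + m) = 1/(1 − 0.71×0.89 + 0.3) = 1/0.6681 ≈ 1.497.
ΔY = k × ΔG = (+¥742 trillion) / 0.6681 ≈ +¥1,111 trillion.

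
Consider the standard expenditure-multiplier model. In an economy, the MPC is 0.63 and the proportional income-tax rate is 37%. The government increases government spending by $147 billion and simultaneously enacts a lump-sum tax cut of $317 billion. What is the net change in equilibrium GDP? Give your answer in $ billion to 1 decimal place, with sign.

+$574.9 billion

Expenditure multiplier = 1/(1 − c(1−t)) = 1/(1 − 0.63×0.63) = 1/0.6031 ≈ 1.658.
ΔG contributes k·ΔG = (+$147 billion) / 0.6031 ≈ +$243.7 billion.
ΔT of −$317 billion changes first-round spending by −c·ΔT = +$199.71 billion, contributing k·(−c·ΔT) = (+$199.71 billion) / 0.6031 ≈ +$331.1 billion.
Net ΔY = k(ΔG − c·ΔT) = (+$346.71 billion) / 0.6031 ≈ +$574.9 billion.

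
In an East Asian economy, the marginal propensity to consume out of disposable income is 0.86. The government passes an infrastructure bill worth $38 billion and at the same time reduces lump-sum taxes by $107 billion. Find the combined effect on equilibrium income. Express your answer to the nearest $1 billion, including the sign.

Expenditure multiplier = 1/(1 − MPC) = 1/(1 − 0.86) = 1/0.14 ≈ 7.143.
ΔG contributes k·ΔG = (+$38 billion) / 0.14 ≈ +$271.4 billion.
ΔT of −$107 billion changes first-round spending by −c·ΔT = +$92.02 billion, contributing k·(−c·ΔT) = (+$92.02 billion) / 0.14 ≈ +$657.3 billion.
Net ΔY = k(ΔG − c·ΔT) = (+$130.02 billion) / 0.14 ≈ +$929 billion.

+$929 billion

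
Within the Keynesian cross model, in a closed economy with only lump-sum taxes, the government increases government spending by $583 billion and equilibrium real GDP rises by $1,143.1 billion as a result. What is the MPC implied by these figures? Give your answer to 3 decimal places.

0.490

Implied spending multiplier k = ΔY/ΔG = 1,143.1/583 ≈ 1.9607.
Since k = 1/(1 − MPC), MPC = 1 − 1/k = 1 − ΔG/ΔY = 1 − 583/1,143.1 ≈ 0.490.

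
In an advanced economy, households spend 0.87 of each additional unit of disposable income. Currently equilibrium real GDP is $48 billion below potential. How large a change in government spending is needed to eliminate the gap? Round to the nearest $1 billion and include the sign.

Spending multiplier = 1/(1 − MPC) = 1/(1 − 0.87) = 1/0.13 ≈ 7.692.
Need ΔY = +$48 billion, so ΔG = ΔY/k = (+$48 billion) × 0.13 ≈ +$6 billion.
The government should increase government spending by $6 billion.

+$6 billion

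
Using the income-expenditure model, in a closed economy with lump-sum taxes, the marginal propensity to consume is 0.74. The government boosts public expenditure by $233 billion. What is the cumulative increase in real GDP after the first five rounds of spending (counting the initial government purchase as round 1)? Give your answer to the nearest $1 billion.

$697 billion

Round 1 adds ΔG = $233 billion; each later round is MPC = 0.74 times the previous.
After 5 rounds: 233 + 172.42 + 127.5908 + 94.417192 + 69.86872208 = ΔG·(1 − c^5)/(1 − c) = 233 × (1 − 0.2219006624)/0.26 ≈ $697 billion.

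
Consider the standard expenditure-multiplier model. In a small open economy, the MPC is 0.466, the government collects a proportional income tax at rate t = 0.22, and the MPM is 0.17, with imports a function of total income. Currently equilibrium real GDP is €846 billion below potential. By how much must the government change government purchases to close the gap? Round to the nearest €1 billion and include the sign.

+€682 billion

Spending multiplier = 1/(1 − c(1−t) + m) = 1/(1 − 0.466×0.78 + 0.17) = 1/0.80652 ≈ 1.24.
Need ΔY = +€846 billion, so ΔG = ΔY/k = (+€846 billion) × 0.80652 ≈ +€682 billion.
The government should increase government purchases by €682 billion.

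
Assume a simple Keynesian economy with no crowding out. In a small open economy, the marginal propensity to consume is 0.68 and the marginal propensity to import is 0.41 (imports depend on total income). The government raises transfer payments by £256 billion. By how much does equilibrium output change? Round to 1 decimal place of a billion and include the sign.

The transfer change shifts disposable income by +£256 billion, so first-round consumption changes by c·ΔTR = 0.68 × (+£256 billion) = +£174.08 billion.
Expenditure multiplier = 1/(1 − c + m) = 1/(1 − 0.68 + 0.41) = 1/0.73 ≈ 1.37.
The transfer multiplier is c × k ≈ 0.932, so ΔY = k × (c·ΔTR) = (+£174.08 billion) / 0.73 ≈ +£238.5 billion.

+£238.5 billion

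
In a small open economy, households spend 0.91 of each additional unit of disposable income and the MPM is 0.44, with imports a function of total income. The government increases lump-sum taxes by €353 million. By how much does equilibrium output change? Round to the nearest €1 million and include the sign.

−€606 million

A lump-sum tax change of +€353 million shifts disposable income by −€353 million; first-round consumption changes by −c × ΔT = −0.91 × (+€353 million) = −€321.23 million.
Expenditure multiplier = 1/(1 − c + m) = 1/(1 − 0.91 + 0.44) = 1/0.53 ≈ 1.887.
The tax multiplier is −c × k ≈ −1.717, so ΔY = k × (−c·ΔT) = (−€321.23 million) / 0.53 ≈ −€606 million.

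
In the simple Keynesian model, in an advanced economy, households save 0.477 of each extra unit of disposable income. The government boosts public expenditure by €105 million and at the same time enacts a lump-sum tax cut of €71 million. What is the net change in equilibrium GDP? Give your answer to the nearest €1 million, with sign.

MPC = 1 − MPS = 1 − 0.477 = 0.523.
Expenditure multiplier = 1/(1 − MPC) = 1/(1 − 0.523) = 1/0.477 ≈ 2.096.
ΔG contributes k·ΔG = (+€105 million) / 0.477 ≈ +€220.1 million.
ΔT of −€71 million changes first-round spending by −c·ΔT = +€37.133 million, contributing k·(−c·ΔT) = (+€37.133 million) / 0.477 ≈ +€77.8 million.
Net ΔY = k(ΔG − c·ΔT) = (+€142.133 million) / 0.477 ≈ +€298 million.

+€298 million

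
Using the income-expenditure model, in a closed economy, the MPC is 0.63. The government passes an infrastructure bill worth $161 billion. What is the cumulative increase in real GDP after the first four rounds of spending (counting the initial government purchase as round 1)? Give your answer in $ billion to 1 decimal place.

$366.6 billion

Round 1 adds ΔG = $161 billion; each later round is MPC = 0.63 times the previous.
After 4 rounds: 161 + 101.43 + 63.9009 + 40.257567 = ΔG·(1 − c^4)/(1 − c) = 161 × (1 − 0.15752961)/0.37 ≈ $366.6 billion.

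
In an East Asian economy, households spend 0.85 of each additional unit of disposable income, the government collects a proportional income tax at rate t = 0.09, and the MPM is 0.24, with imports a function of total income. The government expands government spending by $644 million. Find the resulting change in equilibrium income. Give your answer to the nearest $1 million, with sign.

+$1,380 million

Spending multiplier = 1/(1 − c(1−t) + m) = 1/(1 − 0.85×0.91 + 0.24) = 1/0.4665 ≈ 2.144.
ΔY = k × ΔG = (+$644 million) / 0.4665 ≈ +$1,380 million.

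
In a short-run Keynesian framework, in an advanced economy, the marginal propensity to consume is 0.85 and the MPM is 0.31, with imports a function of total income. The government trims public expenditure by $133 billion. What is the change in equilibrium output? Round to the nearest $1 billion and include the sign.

Spending multiplier = 1/(1 − c + m) = 1/(1 − 0.85 + 0.31) = 1/0.46 ≈ 2.174.
ΔY = k × ΔG = (−$133 billion) / 0.46 ≈ −$289 billion.

−$289 billion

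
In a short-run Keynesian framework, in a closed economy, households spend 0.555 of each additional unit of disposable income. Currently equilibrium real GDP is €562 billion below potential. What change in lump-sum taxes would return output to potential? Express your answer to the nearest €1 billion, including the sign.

Spending multiplier = 1/(1 − MPC) = 1/(1 − 0.555) = 1/0.445 ≈ 2.247.
Tax multiplier = −c·k = −0.555/0.445 ≈ −1.247. Need ΔY = +€562 billion, so ΔT = ΔY/(−c·k) = −(+€562 billion) × 0.445 / 0.555 ≈ −€451 billion.
The government should cut lump-sum taxes by €451 billion.

−€451 billion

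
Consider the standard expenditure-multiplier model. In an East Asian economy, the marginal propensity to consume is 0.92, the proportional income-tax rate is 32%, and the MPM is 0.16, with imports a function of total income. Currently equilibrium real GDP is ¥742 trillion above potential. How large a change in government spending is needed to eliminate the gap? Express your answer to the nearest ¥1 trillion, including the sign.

−¥397 trillion

Spending multiplier = 1/(1 − c(1−t) + m) = 1/(1 − 0.92×0.68 + 0.16) = 1/0.5344 ≈ 1.871.
Need ΔY = −¥742 trillion, so ΔG = ΔY/k = (−¥742 trillion) × 0.5344 ≈ −¥397 trillion.
The government should cut government spending by ¥397 trillion.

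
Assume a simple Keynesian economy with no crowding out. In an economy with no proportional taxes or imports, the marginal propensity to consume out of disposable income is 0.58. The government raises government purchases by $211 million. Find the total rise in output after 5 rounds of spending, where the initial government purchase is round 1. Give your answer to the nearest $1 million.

$469 million

Round 1 adds ΔG = $211 million; each later round is MPC = 0.58 times the previous.
After 5 rounds: 211 + 122.38 + 70.9804 + 41.168632 + 23.87780656 = ΔG·(1 − c^5)/(1 − c) = 211 × (1 − 0.0656356768)/0.42 ≈ $469 million.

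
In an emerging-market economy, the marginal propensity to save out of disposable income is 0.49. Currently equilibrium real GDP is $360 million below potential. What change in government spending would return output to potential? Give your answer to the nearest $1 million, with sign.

+$176 million

MPC = 1 − MPS = 1 − 0.49 = 0.51.
Spending multiplier = 1/(1 − MPC) = 1/(1 − 0.51) = 1/0.49 ≈ 2.041.
Need ΔY = +$360 million, so ΔG = ΔY/k = (+$360 million) × 0.49 ≈ +$176 million.
The government should increase government spending by $176 million.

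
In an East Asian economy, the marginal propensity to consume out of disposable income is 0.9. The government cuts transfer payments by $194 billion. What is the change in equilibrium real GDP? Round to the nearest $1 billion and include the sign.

The transfer change shifts disposable income by −$194 billion, so first-round consumption changes by c·ΔTR = 0.9 × (−$194 billion) = −$174.6 billion.
Expenditure multiplier = 1/(1 − MPC) = 1/(1 − 0.9) = 1/0.1 = 10.
The transfer multiplier is c × k = 9, so ΔY = k × (c·ΔTR) = (−$174.6 billion) / 0.1 = −$1,746 billion.

−$1,746 billion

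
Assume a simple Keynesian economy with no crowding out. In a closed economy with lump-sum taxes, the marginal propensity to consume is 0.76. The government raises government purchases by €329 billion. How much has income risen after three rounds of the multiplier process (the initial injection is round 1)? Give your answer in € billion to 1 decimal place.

Round 1 adds ΔG = €329 billion; each later round is MPC = 0.76 times the previous.
After 3 rounds: 329 + 250.04 + 190.0304 = ΔG·(1 − c^3)/(1 − c) = 329 × (1 − 0.438976)/0.24 ≈ €769.1 billion.

€769.1 billion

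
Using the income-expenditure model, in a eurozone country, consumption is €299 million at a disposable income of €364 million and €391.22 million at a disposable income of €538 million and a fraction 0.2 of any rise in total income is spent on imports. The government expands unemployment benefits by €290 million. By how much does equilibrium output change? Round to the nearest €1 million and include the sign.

MPC = ΔC/ΔYd = (391.22 − 299)/(538 − 364) = 92.22/174 = 0.53.
The transfer change shifts disposable income by +€290 million, so first-round consumption changes by c·ΔTR = 0.53 × (+€290 million) = +€153.7 million.
Expenditure multiplier = 1/(1 − c + m) = 1/(1 − 0.53 + 0.2) = 1/0.67 ≈ 1.493.
The transfer multiplier is c × k ≈ 0.791, so ΔY = k × (c·ΔTR) = (+€153.7 million) / 0.67 ≈ +€229 million.

+€229 million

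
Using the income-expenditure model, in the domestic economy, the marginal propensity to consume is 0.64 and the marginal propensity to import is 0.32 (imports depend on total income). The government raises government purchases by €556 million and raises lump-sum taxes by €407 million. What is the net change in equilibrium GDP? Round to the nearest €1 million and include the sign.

Expenditure multiplier = 1/(1 − c + m) = 1/(1 − 0.64 + 0.32) = 1/0.68 ≈ 1.471.
ΔG contributes k·ΔG = (+€556 million) / 0.68 ≈ +€817.6 million.
ΔT of +€407 million changes first-round spending by −c·ΔT = −€260.48 million, contributing k·(−c·ΔT) = (−€260.48 million) / 0.68 ≈ −€383.1 million.
Net ΔY = k(ΔG − c·ΔT) = (+€295.52 million) / 0.68 ≈ +€435 million.

+€435 million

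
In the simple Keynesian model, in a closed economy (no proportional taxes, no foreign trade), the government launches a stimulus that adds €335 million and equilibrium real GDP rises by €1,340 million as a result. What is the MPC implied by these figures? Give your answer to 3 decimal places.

Implied spending multiplier k = ΔY/ΔG = 1,340/335 = 4.
Since k = 1/(1 − MPC), MPC = 1 − 1/k = 1 − ΔG/ΔY = 1 − 335/1,340 = 0.750.

0.750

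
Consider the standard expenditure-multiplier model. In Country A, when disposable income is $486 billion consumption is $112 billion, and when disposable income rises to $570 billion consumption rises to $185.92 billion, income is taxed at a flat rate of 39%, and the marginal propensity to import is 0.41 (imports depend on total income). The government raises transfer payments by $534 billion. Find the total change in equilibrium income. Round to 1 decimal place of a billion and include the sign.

+$538.2 billion

MPC = ΔC/ΔYd = (185.92 − 112)/(570 − 486) = 73.92/84 = 0.88.
The transfer change shifts disposable income by +$534 billion, so first-round consumption changes by c·ΔTR = 0.88 × (+$534 billion) = +$469.92 billion.
Expenditure multiplier = 1/(1 − c(1−t) + m) = 1/(1 − 0.88×0.61 + 0.41) = 1/0.8732 ≈ 1.145.
The transfer multiplier is c × k ≈ 1.008, so ΔY = k × (c·ΔTR) = (+$469.92 billion) / 0.8732 ≈ +$538.2 billion.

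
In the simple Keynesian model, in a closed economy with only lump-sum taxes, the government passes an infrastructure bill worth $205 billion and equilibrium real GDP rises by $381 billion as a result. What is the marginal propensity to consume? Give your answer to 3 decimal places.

Implied spending multiplier k = ΔY/ΔG = 381/205 ≈ 1.8585.
Since k = 1/(1 − MPC), MPC = 1 − 1/k = 1 − ΔG/ΔY = 1 − 205/381 ≈ 0.462.

0.462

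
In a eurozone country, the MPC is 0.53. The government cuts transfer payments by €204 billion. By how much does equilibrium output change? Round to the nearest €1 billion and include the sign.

The transfer change shifts disposable income by −€204 billion, so first-round consumption changes by c·ΔTR = 0.53 × (−€204 billion) = −€108.12 billion.
Expenditure multiplier = 1/(1 − MPC) = 1/(1 − 0.53) = 1/0.47 ≈ 2.128.
The transfer multiplier is c × k ≈ 1.128, so ΔY = k × (c·ΔTR) = (−€108.12 billion) / 0.47 ≈ −€230 billion.

−€230 billion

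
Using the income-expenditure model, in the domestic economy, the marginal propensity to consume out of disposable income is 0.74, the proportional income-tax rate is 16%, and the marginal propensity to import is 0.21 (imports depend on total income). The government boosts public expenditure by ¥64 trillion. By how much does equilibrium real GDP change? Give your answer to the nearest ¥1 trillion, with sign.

Spending multiplier = 1/(1 − c(1−t) + m) = 1/(1 − 0.74×0.84 + 0.21) = 1/0.5884 ≈ 1.7.
ΔY = k × ΔG = (+¥64 trillion) / 0.5884 ≈ +¥109 trillion.

+¥109 trillion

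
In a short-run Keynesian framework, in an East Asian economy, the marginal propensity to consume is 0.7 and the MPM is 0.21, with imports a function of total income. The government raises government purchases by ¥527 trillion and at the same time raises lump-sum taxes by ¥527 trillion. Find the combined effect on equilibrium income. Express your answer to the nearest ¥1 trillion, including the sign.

+¥310 trillion

Expenditure multiplier = 1/(1 − c + m) = 1/(1 − 0.7 + 0.21) = 1/0.51 ≈ 1.961.
ΔG contributes k·ΔG = (+¥527 trillion) / 0.51 ≈ +¥1,033.3 trillion.
ΔT of +¥527 trillion changes first-round spending by −c·ΔT = −¥368.9 trillion, contributing k·(−c·ΔT) = (−¥368.9 trillion) / 0.51 ≈ −¥723.3 trillion.
Net ΔY = k(ΔG − c·ΔT) = (+¥158.1 trillion) / 0.51 = +¥310 trillion.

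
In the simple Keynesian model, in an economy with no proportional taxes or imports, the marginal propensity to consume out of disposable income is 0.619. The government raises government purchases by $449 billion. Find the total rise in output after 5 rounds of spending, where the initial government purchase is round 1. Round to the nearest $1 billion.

$1,071 billion

Round 1 adds ΔG = $449 billion; each later round is MPC = 0.619 times the previous.
After 5 rounds: 449 + 277.931 + 172.039289 + 106.492319891 + 65.918746012529 = ΔG·(1 − c^5)/(1 − c) = 449 × (1 − 0.090876845839099)/0.381 ≈ $1,071 billion.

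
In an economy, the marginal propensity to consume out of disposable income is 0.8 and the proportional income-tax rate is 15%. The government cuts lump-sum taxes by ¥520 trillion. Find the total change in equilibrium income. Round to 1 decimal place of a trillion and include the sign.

+¥1,300.0 trillion

A lump-sum tax change of −¥520 trillion shifts disposable income by +¥520 trillion; first-round consumption changes by −c × ΔT = −0.8 × (−¥520 trillion) = +¥416 trillion.
Expenditure multiplier = 1/(1 − c(1−t)) = 1/(1 − 0.8×0.85) = 1/0.32 = 3.125.
The tax multiplier is −c × k = −2.5, so ΔY = k × (−c·ΔT) = (+¥416 trillion) / 0.32 = +¥1,300 trillion.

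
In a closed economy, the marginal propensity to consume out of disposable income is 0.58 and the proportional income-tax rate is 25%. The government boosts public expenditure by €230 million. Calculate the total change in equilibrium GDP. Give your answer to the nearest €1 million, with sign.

Government-spending multiplier = 1/(1 − c(1−t)) = 1/(1 − 0.58×0.75) = 1/0.565 ≈ 1.77.
ΔY = k × ΔG = (+€230 million) / 0.565 ≈ +€407 million.

+€407 million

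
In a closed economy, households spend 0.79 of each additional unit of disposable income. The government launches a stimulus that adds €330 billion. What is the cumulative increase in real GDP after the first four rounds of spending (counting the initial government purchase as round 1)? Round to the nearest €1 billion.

€959 billion

Round 1 adds ΔG = €330 billion; each later round is MPC = 0.79 times the previous.
After 4 rounds: 330 + 260.7 + 205.953 + 162.70287 = ΔG·(1 − c^4)/(1 − c) = 330 × (1 − 0.38950081)/0.21 ≈ €959 billion.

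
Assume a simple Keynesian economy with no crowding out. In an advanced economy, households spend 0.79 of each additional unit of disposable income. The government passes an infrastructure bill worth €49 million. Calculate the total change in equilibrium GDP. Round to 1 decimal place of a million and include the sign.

Expenditure multiplier = 1/(1 − MPC) = 1/(1 − 0.79) = 1/0.21 ≈ 4.762.
ΔY = k × ΔG = (+€49 million) / 0.21 ≈ +€233.3 million.

+€233.3 million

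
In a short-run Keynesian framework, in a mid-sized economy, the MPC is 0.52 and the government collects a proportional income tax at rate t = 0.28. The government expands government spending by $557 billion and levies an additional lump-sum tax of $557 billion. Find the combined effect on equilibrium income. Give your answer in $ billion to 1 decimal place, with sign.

Expenditure multiplier = 1/(1 − c(1−t)) = 1/(1 − 0.52×0.72) = 1/0.6256 ≈ 1.598.
ΔG contributes k·ΔG = (+$557 billion) / 0.6256 ≈ +$890.3 billion.
ΔT of +$557 billion changes first-round spending by −c·ΔT = −$289.64 billion, contributing k·(−c·ΔT) = (−$289.64 billion) / 0.6256 ≈ −$463 billion.
Net ΔY = k(ΔG − c·ΔT) = (+$267.36 billion) / 0.6256 ≈ +$427.4 billion.

+$427.4 billion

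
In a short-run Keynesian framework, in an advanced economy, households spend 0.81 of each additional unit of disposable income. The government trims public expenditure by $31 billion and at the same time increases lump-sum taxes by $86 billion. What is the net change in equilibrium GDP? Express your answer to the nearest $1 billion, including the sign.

−$530 billion

Expenditure multiplier = 1/(1 − MPC) = 1/(1 − 0.81) = 1/0.19 ≈ 5.263.
ΔG contributes k·ΔG = (−$31 billion) / 0.19 ≈ −$163.2 billion.
ΔT of +$86 billion changes first-round spending by −c·ΔT = −$69.66 billion, contributing k·(−c·ΔT) = (−$69.66 billion) / 0.19 ≈ −$366.6 billion.
Net ΔY = k(ΔG − c·ΔT) = (−$100.66 billion) / 0.19 ≈ −$530 billion.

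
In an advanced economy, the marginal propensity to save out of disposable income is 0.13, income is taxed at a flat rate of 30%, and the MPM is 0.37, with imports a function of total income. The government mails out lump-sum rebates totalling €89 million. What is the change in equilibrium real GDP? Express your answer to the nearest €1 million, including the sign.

MPC = 1 − MPS = 1 − 0.13 = 0.87.
A lump-sum tax change of −€89 million shifts disposable income by +€89 million; first-round consumption changes by −c × ΔT = −0.87 × (−€89 million) = +€77.43 million.
Expenditure multiplier = 1/(1 − c(1−t) + m) = 1/(1 − 0.87×0.7 + 0.37) = 1/0.761 ≈ 1.314.
The tax multiplier is −c × k ≈ −1.143, so ΔY = k × (−c·ΔT) = (+€77.43 million) / 0.761 ≈ +€102 million.

+€102 million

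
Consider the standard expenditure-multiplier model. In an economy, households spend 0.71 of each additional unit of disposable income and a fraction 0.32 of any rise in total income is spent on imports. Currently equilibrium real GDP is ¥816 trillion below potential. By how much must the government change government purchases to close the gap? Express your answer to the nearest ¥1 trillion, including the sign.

Spending multiplier = 1/(1 − c + m) = 1/(1 − 0.71 + 0.32) = 1/0.61 ≈ 1.639.
Need ΔY = +¥816 trillion, so ΔG = ΔY/k = (+¥816 trillion) × 0.61 ≈ +¥498 trillion.
The government should increase government purchases by ¥498 trillion.

+¥498 trillion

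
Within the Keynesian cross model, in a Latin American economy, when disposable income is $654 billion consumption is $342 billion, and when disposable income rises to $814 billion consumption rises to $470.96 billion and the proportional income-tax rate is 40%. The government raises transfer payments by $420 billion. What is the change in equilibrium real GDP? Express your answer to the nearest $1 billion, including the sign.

+$656 billion

MPC = ΔC/ΔYd = (470.96 − 342)/(814 − 654) = 128.96/160 = 0.806.
The transfer change shifts disposable income by +$420 billion, so first-round consumption changes by c·ΔTR = 0.806 × (+$420 billion) = +$338.52 billion.
Expenditure multiplier = 1/(1 − c(1−t)) = 1/(1 − 0.806×0.6) = 1/0.5164 ≈ 1.936.
The transfer multiplier is c × k ≈ 1.561, so ΔY = k × (c·ΔTR) = (+$338.52 billion) / 0.5164 ≈ +$656 billion.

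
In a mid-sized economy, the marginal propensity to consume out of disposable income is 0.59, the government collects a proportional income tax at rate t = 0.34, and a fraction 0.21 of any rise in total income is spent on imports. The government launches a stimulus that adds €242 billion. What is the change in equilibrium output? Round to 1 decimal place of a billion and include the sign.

Government-spending multiplier = 1/(1 − c(1−t) + m) = 1/(1 − 0.59×0.66 + 0.21) = 1/0.8206 ≈ 1.219.
ΔY = k × ΔG = (+€242 billion) / 0.8206 ≈ +€294.9 billion.

+€294.9 billion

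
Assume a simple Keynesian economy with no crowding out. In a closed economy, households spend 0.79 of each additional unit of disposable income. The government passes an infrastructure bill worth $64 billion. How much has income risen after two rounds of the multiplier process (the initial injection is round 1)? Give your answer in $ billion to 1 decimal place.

$114.6 billion

Round 1 adds ΔG = $64 billion; each later round is MPC = 0.79 times the previous.
After 2 rounds: 64 + 50.56 = ΔG·(1 − c^2)/(1 − c) = 64 × (1 − 0.6241)/0.21 ≈ $114.6 billion.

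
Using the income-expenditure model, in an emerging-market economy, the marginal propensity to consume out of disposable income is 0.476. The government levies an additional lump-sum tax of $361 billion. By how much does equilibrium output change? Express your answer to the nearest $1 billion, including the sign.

A lump-sum tax change of +$361 billion shifts disposable income by −$361 billion; first-round consumption changes by −c × ΔT = −0.476 × (+$361 billion) = −$171.836 billion.
Expenditure multiplier = 1/(1 − MPC) = 1/(1 − 0.476) = 1/0.524 ≈ 1.908.
The tax multiplier is −c × k ≈ −0.908, so ΔY = k × (−c·ΔT) = (−$171.836 billion) / 0.524 ≈ −$328 billion.

−$328 billion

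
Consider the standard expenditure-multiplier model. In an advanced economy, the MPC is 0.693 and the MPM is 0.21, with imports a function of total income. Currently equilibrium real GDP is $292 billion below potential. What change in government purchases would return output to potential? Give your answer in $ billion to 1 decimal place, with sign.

+$151.0 billion

Spending multiplier = 1/(1 − c + m) = 1/(1 − 0.693 + 0.21) = 1/0.517 ≈ 1.934.
Need ΔY = +$292 billion, so ΔG = ΔY/k = (+$292 billion) × 0.517 ≈ +$151 billion.
The government should increase government purchases by $151 billion.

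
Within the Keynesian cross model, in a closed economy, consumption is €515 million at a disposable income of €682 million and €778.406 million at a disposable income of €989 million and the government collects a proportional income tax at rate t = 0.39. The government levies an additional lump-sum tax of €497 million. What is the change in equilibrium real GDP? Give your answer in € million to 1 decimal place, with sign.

MPC = ΔC/ΔYd = (778.406 − 515)/(989 − 682) = 263.406/307 = 0.858.
A lump-sum tax change of +€497 million shifts disposable income by −€497 million; first-round consumption changes by −c × ΔT = −0.858 × (+€497 million) = −€426.426 million.
Expenditure multiplier = 1/(1 − c(1−t)) = 1/(1 − 0.858×0.61) = 1/0.47662 ≈ 2.098.
The tax multiplier is −c × k ≈ −1.8, so ΔY = k × (−c·ΔT) = (−€426.426 million) / 0.47662 ≈ −€894.7 million.

−€894.7 million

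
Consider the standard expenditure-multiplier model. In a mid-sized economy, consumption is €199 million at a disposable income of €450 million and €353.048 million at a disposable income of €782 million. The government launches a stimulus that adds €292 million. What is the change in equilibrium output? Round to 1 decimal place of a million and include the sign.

+€544.8 million

MPC = ΔC/ΔYd = (353.048 − 199)/(782 − 450) = 154.048/332 = 0.464.
Government-spending multiplier = 1/(1 − MPC) = 1/(1 − 0.464) = 1/0.536 ≈ 1.866.
ΔY = k × ΔG = (+€292 million) / 0.536 ≈ +€544.8 million.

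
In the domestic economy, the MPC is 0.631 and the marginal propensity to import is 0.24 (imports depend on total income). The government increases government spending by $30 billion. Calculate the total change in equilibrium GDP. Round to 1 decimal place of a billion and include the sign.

Expenditure multiplier = 1/(1 − c + m) = 1/(1 − 0.631 + 0.24) = 1/0.609 ≈ 1.642.
ΔY = k × ΔG = (+$30 billion) / 0.609 ≈ +$49.3 billion.

+$49.3 billion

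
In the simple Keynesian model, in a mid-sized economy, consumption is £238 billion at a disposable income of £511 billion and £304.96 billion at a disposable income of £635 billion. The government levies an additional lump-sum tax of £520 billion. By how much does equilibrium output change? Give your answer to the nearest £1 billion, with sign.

MPC = ΔC/ΔYd = (304.96 − 238)/(635 − 511) = 66.96/124 = 0.54.
A lump-sum tax change of +£520 billion shifts disposable income by −£520 billion; first-round consumption changes by −c × ΔT = −0.54 × (+£520 billion) = −£280.8 billion.
Expenditure multiplier = 1/(1 − MPC) = 1/(1 − 0.54) = 1/0.46 ≈ 2.174.
The tax multiplier is −c × k ≈ −1.174, so ΔY = k × (−c·ΔT) = (−£280.8 billion) / 0.46 ≈ −£610 billion.

−£610 billion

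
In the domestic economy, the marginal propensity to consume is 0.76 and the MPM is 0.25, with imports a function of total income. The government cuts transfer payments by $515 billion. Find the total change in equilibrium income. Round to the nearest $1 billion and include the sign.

−$799 billion

The transfer change shifts disposable income by −$515 billion, so first-round consumption changes by c·ΔTR = 0.76 × (−$515 billion) = −$391.4 billion.
Expenditure multiplier = 1/(1 − c + m) = 1/(1 − 0.76 + 0.25) = 1/0.49 ≈ 2.041.
The transfer multiplier is c × k ≈ 1.551, so ΔY = k × (c·ΔTR) = (−$391.4 billion) / 0.49 ≈ −$799 billion.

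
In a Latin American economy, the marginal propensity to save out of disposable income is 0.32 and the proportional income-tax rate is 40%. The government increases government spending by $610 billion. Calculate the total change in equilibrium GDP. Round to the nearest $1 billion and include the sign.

+$1,030 billion

MPC = 1 − MPS = 1 − 0.32 = 0.68.
Spending multiplier = 1/(1 − c(1−t)) = 1/(1 − 0.68×0.6) = 1/0.592 ≈ 1.689.
ΔY = k × ΔG = (+$610 billion) / 0.592 ≈ +$1,030 billion.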